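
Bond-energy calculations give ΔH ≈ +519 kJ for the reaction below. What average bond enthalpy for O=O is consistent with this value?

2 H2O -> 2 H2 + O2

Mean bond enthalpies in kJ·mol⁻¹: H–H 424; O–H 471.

Let D be the O=O bond energy.
Σ(broken) = 4×471 = 1884
Σ(formed) = 2×424 + 1×D = 848 + D
ΔH = Σ(broken) − Σ(formed) = (1884) − (848 + D) = +1036 − D
Setting this equal to +519 kJ gives D = 517 kJ/mol.

D(O=O) ≈ 517 kJ/mol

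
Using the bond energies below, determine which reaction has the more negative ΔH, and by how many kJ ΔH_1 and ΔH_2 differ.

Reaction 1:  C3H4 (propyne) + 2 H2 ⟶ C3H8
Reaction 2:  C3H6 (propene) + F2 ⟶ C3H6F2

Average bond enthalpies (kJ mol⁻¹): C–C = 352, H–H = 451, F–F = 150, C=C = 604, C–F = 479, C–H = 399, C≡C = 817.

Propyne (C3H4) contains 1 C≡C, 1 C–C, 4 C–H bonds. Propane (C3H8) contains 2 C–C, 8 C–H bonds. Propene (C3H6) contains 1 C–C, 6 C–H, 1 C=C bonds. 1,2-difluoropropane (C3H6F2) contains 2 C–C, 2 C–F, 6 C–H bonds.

Reaction 2, by 327 kJ

Reaction 1:
  Bonds broken (reactants):
    C≡C: 1 × 817 = 817
    C–C: 1 × 352 = 352
    C–H: 4 × 399 = 1596
    H–H: 2 × 451 = 902
    Σ(broken) = 3667 kJ
  Bonds formed (products):
    C–C: 2 × 352 = 704
    C–H: 8 × 399 = 3192
    Σ(formed) = 3896 kJ
  ΔH_1 = 3667 − 3896 = −229 kJ
Reaction 2:
  Bonds broken (reactants):
    C–C: 1 × 352 = 352
    C–H: 6 × 399 = 2394
    C=C: 1 × 604 = 604
    F–F: 1 × 150 = 150
    Σ(broken) = 3500 kJ
  Bonds formed (products):
    C–C: 2 × 352 = 704
    C–F: 2 × 479 = 958
    C–H: 6 × 399 = 2394
    Σ(formed) = 4056 kJ
  ΔH_2 = 3500 − 4056 = −556 kJ
ΔH_1 − ΔH_2 = +327 kJ, so reaction 2 has the more negative ΔH; |ΔH_1 − ΔH_2| = 327 kJ.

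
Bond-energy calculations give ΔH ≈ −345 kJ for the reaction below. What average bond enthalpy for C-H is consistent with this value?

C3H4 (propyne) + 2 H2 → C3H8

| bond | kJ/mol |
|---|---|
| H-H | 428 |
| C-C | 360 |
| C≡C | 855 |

D(C-H) ≈ 424 kJ/mol

Let D be the C-H bond energy.
Σ(broken) = 1×855 + 1×360 + 4×D + 2×428 = 2071 + 4D
Σ(formed) = 2×360 + 8×D = 720 + 8D
ΔH = Σ(broken) − Σ(formed) = (2071 + 4D) − (720 + 8D) = +1351 − 4D
Setting this equal to −345 kJ gives 4D = 1696, so D = 424 kJ/mol.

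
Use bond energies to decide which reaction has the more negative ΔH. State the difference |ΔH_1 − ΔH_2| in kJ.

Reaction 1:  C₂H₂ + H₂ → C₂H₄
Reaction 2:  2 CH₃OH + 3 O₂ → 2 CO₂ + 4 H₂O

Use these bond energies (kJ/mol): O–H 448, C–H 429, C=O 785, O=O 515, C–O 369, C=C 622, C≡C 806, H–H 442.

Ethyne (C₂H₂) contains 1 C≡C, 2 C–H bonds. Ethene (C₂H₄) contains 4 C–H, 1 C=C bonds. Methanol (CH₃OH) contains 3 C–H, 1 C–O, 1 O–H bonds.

Reaction 1:
  Bonds broken (reactants):
    C≡C: 1 × 806 = 806
    C–H: 2 × 429 = 858
    H–H: 1 × 442 = 442
    Σ(broken) = 2106 kJ
  Bonds formed (products):
    C–H: 4 × 429 = 1716
    C=C: 1 × 622 = 622
    Σ(formed) = 2338 kJ
  ΔH_1 = 2106 − 2338 = −232 kJ
Reaction 2:
  Bonds broken (reactants):
    C–H: 6 × 429 = 2574
    C–O: 2 × 369 = 738
    O–H: 2 × 448 = 896
    O=O: 3 × 515 = 1545
    Σ(broken) = 5753 kJ
  Bonds formed (products):
    C=O: 4 × 785 = 3140
    O–H: 8 × 448 = 3584
    Σ(formed) = 6724 kJ
  ΔH_2 = 5753 − 6724 = −971 kJ
ΔH_1 − ΔH_2 = +739 kJ, so reaction 2 has the more negative ΔH; |ΔH_1 − ΔH_2| = 739 kJ.

Reaction 2, by 739 kJ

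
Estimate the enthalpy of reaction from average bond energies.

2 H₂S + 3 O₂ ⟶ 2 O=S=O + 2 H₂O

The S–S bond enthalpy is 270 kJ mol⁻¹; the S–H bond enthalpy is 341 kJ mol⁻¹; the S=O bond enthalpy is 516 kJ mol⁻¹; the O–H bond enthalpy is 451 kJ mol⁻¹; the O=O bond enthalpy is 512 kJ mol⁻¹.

ΔH ≈ −968 kJ

Bonds broken (reactants):
  O=O: 3 × 512 = 1536
  S–H: 4 × 341 = 1364
  Σ(broken) = 2900 kJ
Bonds formed (products):
  O–H: 4 × 451 = 1804
  S=O: 4 × 516 = 2064
  Σ(formed) = 3868 kJ
ΔH = Σ(broken) − Σ(formed) = 2900 − 3868 = −968 kJ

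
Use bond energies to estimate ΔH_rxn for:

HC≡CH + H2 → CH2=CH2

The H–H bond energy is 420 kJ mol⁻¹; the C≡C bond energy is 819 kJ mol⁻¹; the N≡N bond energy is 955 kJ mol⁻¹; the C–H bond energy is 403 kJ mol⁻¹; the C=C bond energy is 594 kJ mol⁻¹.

ΔH ≈ −161 kJ

Bonds broken (reactants):
  C≡C: 1 × 819 = 819
  C–H: 2 × 403 = 806
  H–H: 1 × 420 = 420
  Σ(broken) = 2045 kJ
Bonds formed (products):
  C–H: 4 × 403 = 1612
  C=C: 1 × 594 = 594
  Σ(formed) = 2206 kJ
ΔH = Σ(broken) − Σ(formed) = 2045 − 2206 = −161 kJ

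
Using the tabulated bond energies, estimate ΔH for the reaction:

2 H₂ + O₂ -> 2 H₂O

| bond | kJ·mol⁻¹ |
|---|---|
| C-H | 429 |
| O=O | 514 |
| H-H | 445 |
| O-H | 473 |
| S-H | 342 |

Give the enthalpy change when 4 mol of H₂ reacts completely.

Bonds broken (reactants):
  H-H: 2 × 445 = 890
  O=O: 1 × 514 = 514
  Σ(broken) = 1404 kJ
Bonds formed (products):
  O-H: 4 × 473 = 1892
  Σ(formed) = 1892 kJ
ΔH = Σ(broken) − Σ(formed) = 1404 − 1892 = −488 kJ
For 2× the reaction as written: 2 × (−488) = −976 kJ

ΔH = −976 kJ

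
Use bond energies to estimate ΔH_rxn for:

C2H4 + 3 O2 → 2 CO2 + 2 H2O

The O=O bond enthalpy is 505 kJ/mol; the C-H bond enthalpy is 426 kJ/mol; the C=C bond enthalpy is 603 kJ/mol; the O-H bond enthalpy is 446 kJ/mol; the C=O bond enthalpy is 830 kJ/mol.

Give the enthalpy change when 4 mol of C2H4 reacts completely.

Bonds broken (reactants):
  C-H: 4 × 426 = 1704
  C=C: 1 × 603 = 603
  O=O: 3 × 505 = 1515
  Σ(broken) = 3822 kJ
Bonds formed (products):
  C=O: 4 × 830 = 3320
  O-H: 4 × 446 = 1784
  Σ(formed) = 5104 kJ
ΔH = Σ(broken) − Σ(formed) = 3822 − 5104 = −1282 kJ
For 4× the reaction as written: 4 × (−1282) = −5128 kJ

ΔH = −5128 kJ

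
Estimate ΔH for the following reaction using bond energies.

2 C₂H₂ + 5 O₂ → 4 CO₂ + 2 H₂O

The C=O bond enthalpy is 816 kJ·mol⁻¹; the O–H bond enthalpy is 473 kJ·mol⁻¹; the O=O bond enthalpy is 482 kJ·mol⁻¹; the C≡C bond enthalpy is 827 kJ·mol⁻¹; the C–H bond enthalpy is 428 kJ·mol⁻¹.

Bonds broken (reactants):
  C≡C: 2 × 827 = 1654
  C–H: 4 × 428 = 1712
  O=O: 5 × 482 = 2410
  Σ(broken) = 5776 kJ
Bonds formed (products):
  C=O: 8 × 816 = 6528
  O–H: 4 × 473 = 1892
  Σ(formed) = 8420 kJ
ΔH = Σ(broken) − Σ(formed) = 5776 − 8420 = −2644 kJ

ΔH ≈ −2644 kJ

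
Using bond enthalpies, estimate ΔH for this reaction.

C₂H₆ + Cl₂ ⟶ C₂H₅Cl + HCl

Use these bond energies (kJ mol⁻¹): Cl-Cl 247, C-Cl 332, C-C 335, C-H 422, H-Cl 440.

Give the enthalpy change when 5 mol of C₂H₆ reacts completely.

ΔH = −515 kJ

Bonds broken (reactants):
  C-C: 1 × 335 = 335
  C-H: 6 × 422 = 2532
  Cl-Cl: 1 × 247 = 247
  Σ(broken) = 3114 kJ
Bonds formed (products):
  C-C: 1 × 335 = 335
  C-Cl: 1 × 332 = 332
  C-H: 5 × 422 = 2110
  H-Cl: 1 × 440 = 440
  Σ(formed) = 3217 kJ
ΔH = Σ(broken) − Σ(formed) = 3114 − 3217 = −103 kJ
For 5× the reaction as written: 5 × (−103) = −515 kJ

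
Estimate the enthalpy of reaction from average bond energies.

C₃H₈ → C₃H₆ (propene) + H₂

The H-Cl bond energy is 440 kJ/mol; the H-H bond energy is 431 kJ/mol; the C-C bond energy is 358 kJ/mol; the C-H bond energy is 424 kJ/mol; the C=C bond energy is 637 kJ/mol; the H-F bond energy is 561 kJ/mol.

Bonds broken (reactants):
  C-C: 2 × 358 = 716
  C-H: 8 × 424 = 3392
  Σ(broken) = 4108 kJ
Bonds formed (products):
  C-C: 1 × 358 = 358
  C-H: 6 × 424 = 2544
  C=C: 1 × 637 = 637
  H-H: 1 × 431 = 431
  Σ(formed) = 3970 kJ
ΔH = Σ(broken) − Σ(formed) = 4108 − 3970 = +138 kJ

ΔH ≈ +138 kJ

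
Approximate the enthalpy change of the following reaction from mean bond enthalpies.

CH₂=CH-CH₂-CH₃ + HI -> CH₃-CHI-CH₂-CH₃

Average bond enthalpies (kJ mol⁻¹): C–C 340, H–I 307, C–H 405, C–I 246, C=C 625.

ΔH ≈ −59 kJ

Bonds broken (reactants):
  C–C: 2 × 340 = 680
  C–H: 8 × 405 = 3240
  C=C: 1 × 625 = 625
  H–I: 1 × 307 = 307
  Σ(broken) = 4852 kJ
Bonds formed (products):
  C–C: 3 × 340 = 1020
  C–H: 9 × 405 = 3645
  C–I: 1 × 246 = 246
  Σ(formed) = 4911 kJ
ΔH = Σ(broken) − Σ(formed) = 4852 − 4911 = −59 kJ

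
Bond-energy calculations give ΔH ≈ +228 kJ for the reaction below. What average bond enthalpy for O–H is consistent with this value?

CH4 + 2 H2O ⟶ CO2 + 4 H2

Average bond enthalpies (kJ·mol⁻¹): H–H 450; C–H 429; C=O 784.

Let D be the O–H bond energy.
Σ(broken) = 4×429 + 4×D = 1716 + 4D
Σ(formed) = 2×784 + 4×450 = 3368
ΔH = Σ(broken) − Σ(formed) = (1716 + 4D) − (3368) = −1652 + 4D
Setting this equal to +228 kJ gives 4D = 1880, so D = 470 kJ/mol.

D(O–H) ≈ 470 kJ/mol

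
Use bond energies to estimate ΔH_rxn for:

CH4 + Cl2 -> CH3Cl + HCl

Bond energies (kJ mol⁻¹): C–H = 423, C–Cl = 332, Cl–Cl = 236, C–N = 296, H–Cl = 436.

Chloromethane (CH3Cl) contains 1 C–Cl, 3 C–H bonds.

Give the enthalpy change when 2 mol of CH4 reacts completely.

Bonds broken (reactants):
  C–H: 4 × 423 = 1692
  Cl–Cl: 1 × 236 = 236
  Σ(broken) = 1928 kJ
Bonds formed (products):
  C–Cl: 1 × 332 = 332
  C–H: 3 × 423 = 1269
  H–Cl: 1 × 436 = 436
  Σ(formed) = 2037 kJ
ΔH = Σ(broken) − Σ(formed) = 1928 − 2037 = −109 kJ
For 2× the reaction as written: 2 × (−109) = −218 kJ

ΔH = −218 kJ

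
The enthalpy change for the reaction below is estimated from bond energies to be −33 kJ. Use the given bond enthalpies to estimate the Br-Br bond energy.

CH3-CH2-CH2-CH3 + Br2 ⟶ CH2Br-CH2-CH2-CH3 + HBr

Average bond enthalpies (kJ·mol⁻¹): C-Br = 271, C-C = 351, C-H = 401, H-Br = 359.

Let D be the Br-Br bond energy.
Σ(broken) = 1×D + 3×351 + 10×401 = 5063 + D
Σ(formed) = 1×271 + 3×351 + 9×401 + 1×359 = 5292
ΔH = Σ(broken) − Σ(formed) = (5063 + D) − (5292) = −229 + D
Setting this equal to −33 kJ gives D = 196 kJ/mol.

D(Br-Br) ≈ 196 kJ/mol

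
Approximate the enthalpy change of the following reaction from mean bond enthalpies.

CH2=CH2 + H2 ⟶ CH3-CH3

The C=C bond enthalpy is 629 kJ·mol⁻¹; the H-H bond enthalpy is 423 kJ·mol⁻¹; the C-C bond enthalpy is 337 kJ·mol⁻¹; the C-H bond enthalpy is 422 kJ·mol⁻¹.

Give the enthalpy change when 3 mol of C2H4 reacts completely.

ΔH = −387 kJ

Bonds broken (reactants):
  C-H: 4 × 422 = 1688
  C=C: 1 × 629 = 629
  H-H: 1 × 423 = 423
  Σ(broken) = 2740 kJ
Bonds formed (products):
  C-C: 1 × 337 = 337
  C-H: 6 × 422 = 2532
  Σ(formed) = 2869 kJ
ΔH = Σ(broken) − Σ(formed) = 2740 − 2869 = −129 kJ
For 3× the reaction as written: 3 × (−129) = −387 kJ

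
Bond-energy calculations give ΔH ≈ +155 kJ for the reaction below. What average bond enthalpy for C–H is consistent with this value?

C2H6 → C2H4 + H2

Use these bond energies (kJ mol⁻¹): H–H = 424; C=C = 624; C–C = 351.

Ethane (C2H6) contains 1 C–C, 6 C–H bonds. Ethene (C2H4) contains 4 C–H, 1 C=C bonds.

D(C–H) ≈ 426 kJ/mol

Let D be the C–H bond energy.
Σ(broken) = 1×351 + 6×D = 351 + 6D
Σ(formed) = 4×D + 1×624 + 1×424 = 1048 + 4D
ΔH = Σ(broken) − Σ(formed) = (351 + 6D) − (1048 + 4D) = −697 + 2D
Setting this equal to +155 kJ gives 2D = 852, so D = 426 kJ/mol.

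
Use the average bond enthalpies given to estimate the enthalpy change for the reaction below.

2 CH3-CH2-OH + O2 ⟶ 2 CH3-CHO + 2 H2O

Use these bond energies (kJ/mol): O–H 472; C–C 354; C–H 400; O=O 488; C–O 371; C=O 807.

Bonds broken (reactants):
  C–C: 2 × 354 = 708
  C–H: 10 × 400 = 4000
  C–O: 2 × 371 = 742
  O–H: 2 × 472 = 944
  O=O: 1 × 488 = 488
  Σ(broken) = 6882 kJ
Bonds formed (products):
  C–C: 2 × 354 = 708
  C–H: 8 × 400 = 3200
  C=O: 2 × 807 = 1614
  O–H: 4 × 472 = 1888
  Σ(formed) = 7410 kJ
ΔH = Σ(broken) − Σ(formed) = 6882 − 7410 = −528 kJ

ΔH ≈ −528 kJ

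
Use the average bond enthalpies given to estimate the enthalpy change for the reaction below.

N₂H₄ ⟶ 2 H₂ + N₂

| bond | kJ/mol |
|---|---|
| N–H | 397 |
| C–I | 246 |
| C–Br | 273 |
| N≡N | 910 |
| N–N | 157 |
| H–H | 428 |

ΔH ≈ −21 kJ

Bonds broken (reactants):
  N–H: 4 × 397 = 1588
  N–N: 1 × 157 = 157
  Σ(broken) = 1745 kJ
Bonds formed (products):
  H–H: 2 × 428 = 856
  N≡N: 1 × 910 = 910
  Σ(formed) = 1766 kJ
ΔH = Σ(broken) − Σ(formed) = 1745 − 1766 = −21 kJ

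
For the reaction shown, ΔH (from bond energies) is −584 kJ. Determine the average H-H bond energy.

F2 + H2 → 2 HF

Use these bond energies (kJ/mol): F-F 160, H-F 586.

D(H-H) ≈ 428 kJ/mol

Let D be the H-H bond energy.
Σ(broken) = 1×160 + 1×D = 160 + D
Σ(formed) = 2×586 = 1172
ΔH = Σ(broken) − Σ(formed) = (160 + D) − (1172) = −1012 + D
Setting this equal to −584 kJ gives D = 428 kJ/mol.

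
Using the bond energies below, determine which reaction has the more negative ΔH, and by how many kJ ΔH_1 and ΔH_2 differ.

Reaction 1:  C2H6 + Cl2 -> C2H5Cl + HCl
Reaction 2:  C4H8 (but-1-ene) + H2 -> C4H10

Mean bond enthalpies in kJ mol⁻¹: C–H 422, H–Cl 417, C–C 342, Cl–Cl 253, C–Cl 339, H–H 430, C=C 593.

Reaction 1:
  Bonds broken (reactants):
    C–C: 1 × 342 = 342
    C–H: 6 × 422 = 2532
    Cl–Cl: 1 × 253 = 253
    Σ(broken) = 3127 kJ
  Bonds formed (products):
    C–C: 1 × 342 = 342
    C–Cl: 1 × 339 = 339
    C–H: 5 × 422 = 2110
    H–Cl: 1 × 417 = 417
    Σ(formed) = 3208 kJ
  ΔH_1 = 3127 − 3208 = −81 kJ
Reaction 2:
  Bonds broken (reactants):
    C–C: 2 × 342 = 684
    C–H: 8 × 422 = 3376
    C=C: 1 × 593 = 593
    H–H: 1 × 430 = 430
    Σ(broken) = 5083 kJ
  Bonds formed (products):
    C–C: 3 × 342 = 1026
    C–H: 10 × 422 = 4220
    Σ(formed) = 5246 kJ
  ΔH_2 = 5083 − 5246 = −163 kJ
ΔH_1 − ΔH_2 = +82 kJ, so reaction 2 has the more negative ΔH; |ΔH_1 − ΔH_2| = 82 kJ.

Reaction 2, by 82 kJ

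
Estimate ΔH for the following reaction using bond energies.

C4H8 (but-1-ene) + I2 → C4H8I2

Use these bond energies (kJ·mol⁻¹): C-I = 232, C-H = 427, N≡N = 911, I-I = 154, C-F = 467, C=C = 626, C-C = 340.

ΔH ≈ −24 kJ

Bonds broken (reactants):
  C-C: 2 × 340 = 680
  C-H: 8 × 427 = 3416
  C=C: 1 × 626 = 626
  I-I: 1 × 154 = 154
  Σ(broken) = 4876 kJ
Bonds formed (products):
  C-C: 3 × 340 = 1020
  C-H: 8 × 427 = 3416
  C-I: 2 × 232 = 464
  Σ(formed) = 4900 kJ
ΔH = Σ(broken) − Σ(formed) = 4876 − 4900 = −24 kJ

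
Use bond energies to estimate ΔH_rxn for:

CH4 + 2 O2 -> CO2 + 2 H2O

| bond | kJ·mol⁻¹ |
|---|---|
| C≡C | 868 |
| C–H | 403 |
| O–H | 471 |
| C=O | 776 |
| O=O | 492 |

ΔH ≈ −840 kJ

Bonds broken (reactants):
  C–H: 4 × 403 = 1612
  O=O: 2 × 492 = 984
  Σ(broken) = 2596 kJ
Bonds formed (products):
  C=O: 2 × 776 = 1552
  O–H: 4 × 471 = 1884
  Σ(formed) = 3436 kJ
ΔH = Σ(broken) − Σ(formed) = 2596 − 3436 = −840 kJ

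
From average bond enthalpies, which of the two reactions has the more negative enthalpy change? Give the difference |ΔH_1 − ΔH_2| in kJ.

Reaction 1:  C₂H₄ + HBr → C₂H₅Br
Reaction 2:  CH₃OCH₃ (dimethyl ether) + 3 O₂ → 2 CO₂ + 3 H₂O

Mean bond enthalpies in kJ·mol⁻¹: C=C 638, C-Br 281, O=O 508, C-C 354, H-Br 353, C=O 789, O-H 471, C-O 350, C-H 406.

Reaction 2, by 1272 kJ

Reaction 1:
  Bonds broken (reactants):
    C-H: 4 × 406 = 1624
    C=C: 1 × 638 = 638
    H-Br: 1 × 353 = 353
    Σ(broken) = 2615 kJ
  Bonds formed (products):
    C-Br: 1 × 281 = 281
    C-C: 1 × 354 = 354
    C-H: 5 × 406 = 2030
    Σ(formed) = 2665 kJ
  ΔH_1 = 2615 − 2665 = −50 kJ
Reaction 2:
  Bonds broken (reactants):
    C-H: 6 × 406 = 2436
    C-O: 2 × 350 = 700
    O=O: 3 × 508 = 1524
    Σ(broken) = 4660 kJ
  Bonds formed (products):
    C=O: 4 × 789 = 3156
    O-H: 6 × 471 = 2826
    Σ(formed) = 5982 kJ
  ΔH_2 = 4660 − 5982 = −1322 kJ
ΔH_1 − ΔH_2 = +1272 kJ, so reaction 2 has the more negative ΔH; |ΔH_1 − ΔH_2| = 1272 kJ.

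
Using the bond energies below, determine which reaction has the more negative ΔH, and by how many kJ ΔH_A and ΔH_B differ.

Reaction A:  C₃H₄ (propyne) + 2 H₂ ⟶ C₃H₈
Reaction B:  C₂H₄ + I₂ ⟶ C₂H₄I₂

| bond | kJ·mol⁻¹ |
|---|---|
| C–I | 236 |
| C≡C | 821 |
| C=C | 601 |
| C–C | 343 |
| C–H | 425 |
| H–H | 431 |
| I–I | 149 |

Reaction A, by 295 kJ

Reaction A:
  Bonds broken (reactants):
    C≡C: 1 × 821 = 821
    C–C: 1 × 343 = 343
    C–H: 4 × 425 = 1700
    H–H: 2 × 431 = 862
    Σ(broken) = 3726 kJ
  Bonds formed (products):
    C–C: 2 × 343 = 686
    C–H: 8 × 425 = 3400
    Σ(formed) = 4086 kJ
  ΔH_A = 3726 − 4086 = −360 kJ
Reaction B:
  Bonds broken (reactants):
    C–H: 4 × 425 = 1700
    C=C: 1 × 601 = 601
    I–I: 1 × 149 = 149
    Σ(broken) = 2450 kJ
  Bonds formed (products):
    C–C: 1 × 343 = 343
    C–H: 4 × 425 = 1700
    C–I: 2 × 236 = 472
    Σ(formed) = 2515 kJ
  ΔH_B = 2450 − 2515 = −65 kJ
ΔH_A − ΔH_B = −295 kJ, so reaction A has the more negative ΔH; |ΔH_A − ΔH_B| = 295 kJ.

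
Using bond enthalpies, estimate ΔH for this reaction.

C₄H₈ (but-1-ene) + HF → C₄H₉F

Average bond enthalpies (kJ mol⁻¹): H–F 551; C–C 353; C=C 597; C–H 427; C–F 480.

Bonds broken (reactants):
  C–C: 2 × 353 = 706
  C–H: 8 × 427 = 3416
  C=C: 1 × 597 = 597
  H–F: 1 × 551 = 551
  Σ(broken) = 5270 kJ
Bonds formed (products):
  C–C: 3 × 353 = 1059
  C–F: 1 × 480 = 480
  C–H: 9 × 427 = 3843
  Σ(formed) = 5382 kJ
ΔH = Σ(broken) − Σ(formed) = 5270 − 5382 = −112 kJ

ΔH ≈ −112 kJ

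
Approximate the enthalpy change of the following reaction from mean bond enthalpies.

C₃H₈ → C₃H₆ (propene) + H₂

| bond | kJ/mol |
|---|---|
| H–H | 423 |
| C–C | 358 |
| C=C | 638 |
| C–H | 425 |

Bonds broken (reactants):
  C–C: 2 × 358 = 716
  C–H: 8 × 425 = 3400
  Σ(broken) = 4116 kJ
Bonds formed (products):
  C–C: 1 × 358 = 358
  C–H: 6 × 425 = 2550
  C=C: 1 × 638 = 638
  H–H: 1 × 423 = 423
  Σ(formed) = 3969 kJ
ΔH = Σ(broken) − Σ(formed) = 4116 − 3969 = +147 kJ

ΔH ≈ +147 kJ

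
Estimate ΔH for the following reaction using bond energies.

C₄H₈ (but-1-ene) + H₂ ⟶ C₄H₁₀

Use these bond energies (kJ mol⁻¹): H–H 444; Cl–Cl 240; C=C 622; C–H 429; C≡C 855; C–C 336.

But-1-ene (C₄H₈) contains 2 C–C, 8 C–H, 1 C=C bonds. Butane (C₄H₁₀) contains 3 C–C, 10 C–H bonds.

ΔH ≈ −128 kJ

Bonds broken (reactants):
  C–C: 2 × 336 = 672
  C–H: 8 × 429 = 3432
  C=C: 1 × 622 = 622
  H–H: 1 × 444 = 444
  Σ(broken) = 5170 kJ
Bonds formed (products):
  C–C: 3 × 336 = 1008
  C–H: 10 × 429 = 4290
  Σ(formed) = 5298 kJ
ΔH = Σ(broken) − Σ(formed) = 5170 − 5298 = −128 kJ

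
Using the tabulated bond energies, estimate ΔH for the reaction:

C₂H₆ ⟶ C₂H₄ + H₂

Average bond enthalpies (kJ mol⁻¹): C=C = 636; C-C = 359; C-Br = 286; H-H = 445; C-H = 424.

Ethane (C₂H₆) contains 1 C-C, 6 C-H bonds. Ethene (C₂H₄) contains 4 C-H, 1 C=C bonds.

Bonds broken (reactants):
  C-C: 1 × 359 = 359
  C-H: 6 × 424 = 2544
  Σ(broken) = 2903 kJ
Bonds formed (products):
  C-H: 4 × 424 = 1696
  C=C: 1 × 636 = 636
  H-H: 1 × 445 = 445
  Σ(formed) = 2777 kJ
ΔH = Σ(broken) − Σ(formed) = 2903 − 2777 = +126 kJ

ΔH ≈ +126 kJ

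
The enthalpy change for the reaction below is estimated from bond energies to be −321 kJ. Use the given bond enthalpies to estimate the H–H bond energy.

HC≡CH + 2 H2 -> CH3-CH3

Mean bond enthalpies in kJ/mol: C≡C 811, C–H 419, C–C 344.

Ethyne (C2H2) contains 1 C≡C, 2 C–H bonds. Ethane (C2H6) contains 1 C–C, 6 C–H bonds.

D(H–H) ≈ 444 kJ/mol

Let D be the H–H bond energy.
Σ(broken) = 1×811 + 2×419 + 2×D = 1649 + 2D
Σ(formed) = 1×344 + 6×419 = 2858
ΔH = Σ(broken) − Σ(formed) = (1649 + 2D) − (2858) = −1209 + 2D
Setting this equal to −321 kJ gives 2D = 888, so D = 444 kJ/mol.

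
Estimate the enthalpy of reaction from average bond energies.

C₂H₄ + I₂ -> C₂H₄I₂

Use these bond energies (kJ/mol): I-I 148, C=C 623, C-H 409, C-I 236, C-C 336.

ΔH ≈ −37 kJ

Bonds broken (reactants):
  C-H: 4 × 409 = 1636
  C=C: 1 × 623 = 623
  I-I: 1 × 148 = 148
  Σ(broken) = 2407 kJ
Bonds formed (products):
  C-C: 1 × 336 = 336
  C-H: 4 × 409 = 1636
  C-I: 2 × 236 = 472
  Σ(formed) = 2444 kJ
ΔH = Σ(broken) − Σ(formed) = 2407 − 2444 = −37 kJ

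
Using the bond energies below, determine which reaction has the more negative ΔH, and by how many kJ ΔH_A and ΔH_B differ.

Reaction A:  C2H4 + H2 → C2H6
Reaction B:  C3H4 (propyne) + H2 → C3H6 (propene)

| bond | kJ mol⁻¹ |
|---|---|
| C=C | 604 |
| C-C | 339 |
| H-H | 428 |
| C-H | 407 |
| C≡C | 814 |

Reaction A:
  Bonds broken (reactants):
    C-H: 4 × 407 = 1628
    C=C: 1 × 604 = 604
    H-H: 1 × 428 = 428
    Σ(broken) = 2660 kJ
  Bonds formed (products):
    C-C: 1 × 339 = 339
    C-H: 6 × 407 = 2442
    Σ(formed) = 2781 kJ
  ΔH_A = 2660 − 2781 = −121 kJ
Reaction B:
  Bonds broken (reactants):
    C≡C: 1 × 814 = 814
    C-C: 1 × 339 = 339
    C-H: 4 × 407 = 1628
    H-H: 1 × 428 = 428
    Σ(broken) = 3209 kJ
  Bonds formed (products):
    C-C: 1 × 339 = 339
    C-H: 6 × 407 = 2442
    C=C: 1 × 604 = 604
    Σ(formed) = 3385 kJ
  ΔH_B = 3209 − 3385 = −176 kJ
ΔH_A − ΔH_B = +55 kJ, so reaction B has the more negative ΔH; |ΔH_A − ΔH_B| = 55 kJ.

Reaction B, by 55 kJ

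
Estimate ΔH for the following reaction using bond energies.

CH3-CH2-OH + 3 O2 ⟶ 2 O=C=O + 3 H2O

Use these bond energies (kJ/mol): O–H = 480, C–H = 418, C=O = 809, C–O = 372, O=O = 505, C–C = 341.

ΔH ≈ −1318 kJ

Bonds broken (reactants):
  C–C: 1 × 341 = 341
  C–H: 5 × 418 = 2090
  C–O: 1 × 372 = 372
  O–H: 1 × 480 = 480
  O=O: 3 × 505 = 1515
  Σ(broken) = 4798 kJ
Bonds formed (products):
  C=O: 4 × 809 = 3236
  O–H: 6 × 480 = 2880
  Σ(formed) = 6116 kJ
ΔH = Σ(broken) − Σ(formed) = 4798 − 6116 = −1318 kJ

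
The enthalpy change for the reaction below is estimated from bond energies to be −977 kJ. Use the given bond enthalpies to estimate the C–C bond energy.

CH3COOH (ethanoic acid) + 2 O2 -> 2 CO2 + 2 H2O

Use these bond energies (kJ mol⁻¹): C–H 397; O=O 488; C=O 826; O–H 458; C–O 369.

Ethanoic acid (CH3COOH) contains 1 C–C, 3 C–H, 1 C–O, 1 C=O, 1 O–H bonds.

Let D be the C–C bond energy.
Σ(broken) = 1×D + 3×397 + 1×369 + 1×826 + 1×458 + 2×488 = 3820 + D
Σ(formed) = 4×826 + 4×458 = 5136
ΔH = Σ(broken) − Σ(formed) = (3820 + D) − (5136) = −1316 + D
Setting this equal to −977 kJ gives D = 339 kJ/mol.

D(C–C) ≈ 339 kJ/mol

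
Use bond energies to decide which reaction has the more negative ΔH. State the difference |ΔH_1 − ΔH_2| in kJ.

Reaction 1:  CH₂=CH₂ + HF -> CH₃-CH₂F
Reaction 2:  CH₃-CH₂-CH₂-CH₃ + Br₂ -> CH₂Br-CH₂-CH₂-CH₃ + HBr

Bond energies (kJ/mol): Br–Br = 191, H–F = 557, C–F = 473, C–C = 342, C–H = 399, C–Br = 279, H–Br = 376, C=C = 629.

Reaction 1:
  Bonds broken (reactants):
    C–H: 4 × 399 = 1596
    C=C: 1 × 629 = 629
    H–F: 1 × 557 = 557
    Σ(broken) = 2782 kJ
  Bonds formed (products):
    C–C: 1 × 342 = 342
    C–F: 1 × 473 = 473
    C–H: 5 × 399 = 1995
    Σ(formed) = 2810 kJ
  ΔH_1 = 2782 − 2810 = −28 kJ
Reaction 2:
  Bonds broken (reactants):
    Br–Br: 1 × 191 = 191
    C–C: 3 × 342 = 1026
    C–H: 10 × 399 = 3990
    Σ(broken) = 5207 kJ
  Bonds formed (products):
    C–Br: 1 × 279 = 279
    C–C: 3 × 342 = 1026
    C–H: 9 × 399 = 3591
    H–Br: 1 × 376 = 376
    Σ(formed) = 5272 kJ
  ΔH_2 = 5207 − 5272 = −65 kJ
ΔH_1 − ΔH_2 = +37 kJ, so reaction 2 has the more negative ΔH; |ΔH_1 − ΔH_2| = 37 kJ.

Reaction 2, by 37 kJ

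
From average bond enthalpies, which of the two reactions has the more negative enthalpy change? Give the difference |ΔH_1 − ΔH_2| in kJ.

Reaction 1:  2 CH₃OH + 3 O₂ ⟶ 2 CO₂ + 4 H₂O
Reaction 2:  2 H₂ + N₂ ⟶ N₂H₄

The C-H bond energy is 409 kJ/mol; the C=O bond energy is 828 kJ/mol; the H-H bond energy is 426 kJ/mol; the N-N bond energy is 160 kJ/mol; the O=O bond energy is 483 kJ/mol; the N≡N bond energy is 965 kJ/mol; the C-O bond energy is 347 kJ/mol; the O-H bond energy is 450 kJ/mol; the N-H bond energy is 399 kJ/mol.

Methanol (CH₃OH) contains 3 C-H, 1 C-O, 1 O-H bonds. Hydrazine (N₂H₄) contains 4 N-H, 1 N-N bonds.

Reaction 1, by 1476 kJ

Reaction 1:
  Bonds broken (reactants):
    C-H: 6 × 409 = 2454
    C-O: 2 × 347 = 694
    O-H: 2 × 450 = 900
    O=O: 3 × 483 = 1449
    Σ(broken) = 5497 kJ
  Bonds formed (products):
    C=O: 4 × 828 = 3312
    O-H: 8 × 450 = 3600
    Σ(formed) = 6912 kJ
  ΔH_1 = 5497 − 6912 = −1415 kJ
Reaction 2:
  Bonds broken (reactants):
    H-H: 2 × 426 = 852
    N≡N: 1 × 965 = 965
    Σ(broken) = 1817 kJ
  Bonds formed (products):
    N-H: 4 × 399 = 1596
    N-N: 1 × 160 = 160
    Σ(formed) = 1756 kJ
  ΔH_2 = 1817 − 1756 = +61 kJ
ΔH_1 − ΔH_2 = −1476 kJ, so reaction 1 has the more negative ΔH; |ΔH_1 − ΔH_2| = 1476 kJ.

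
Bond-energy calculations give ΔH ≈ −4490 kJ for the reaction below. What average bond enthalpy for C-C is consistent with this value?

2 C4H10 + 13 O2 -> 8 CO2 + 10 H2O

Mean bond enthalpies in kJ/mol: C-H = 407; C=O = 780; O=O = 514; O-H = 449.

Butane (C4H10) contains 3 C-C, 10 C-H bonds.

D(C-C) ≈ 358 kJ/mol

Let D be the C-C bond energy.
Σ(broken) = 6×D + 20×407 + 13×514 = 14822 + 6D
Σ(formed) = 16×780 + 20×449 = 21460
ΔH = Σ(broken) − Σ(formed) = (14822 + 6D) − (21460) = −6638 + 6D
Setting this equal to −4490 kJ gives 6D = 2148, so D = 358 kJ/mol.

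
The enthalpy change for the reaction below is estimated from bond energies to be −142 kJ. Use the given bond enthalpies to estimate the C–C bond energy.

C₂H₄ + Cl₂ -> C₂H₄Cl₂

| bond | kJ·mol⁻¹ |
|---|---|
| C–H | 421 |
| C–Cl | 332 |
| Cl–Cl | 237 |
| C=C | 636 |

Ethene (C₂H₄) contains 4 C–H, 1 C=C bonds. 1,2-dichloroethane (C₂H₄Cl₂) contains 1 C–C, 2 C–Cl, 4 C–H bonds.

Let D be the C–C bond energy.
Σ(broken) = 4×421 + 1×636 + 1×237 = 2557
Σ(formed) = 1×D + 2×332 + 4×421 = 2348 + D
ΔH = Σ(broken) − Σ(formed) = (2557) − (2348 + D) = +209 − D
Setting this equal to −142 kJ gives D = 351 kJ/mol.

D(C–C) ≈ 351 kJ/mol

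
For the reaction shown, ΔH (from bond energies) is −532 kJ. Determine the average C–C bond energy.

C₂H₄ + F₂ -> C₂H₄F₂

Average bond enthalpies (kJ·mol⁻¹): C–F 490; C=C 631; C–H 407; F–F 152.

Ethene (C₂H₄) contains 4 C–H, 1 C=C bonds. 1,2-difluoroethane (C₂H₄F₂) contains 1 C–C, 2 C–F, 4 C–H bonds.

D(C–C) ≈ 335 kJ/mol

Let D be the C–C bond energy.
Σ(broken) = 4×407 + 1×631 + 1×152 = 2411
Σ(formed) = 1×D + 2×490 + 4×407 = 2608 + D
ΔH = Σ(broken) − Σ(formed) = (2411) − (2608 + D) = −197 − D
Setting this equal to −532 kJ gives D = 335 kJ/mol.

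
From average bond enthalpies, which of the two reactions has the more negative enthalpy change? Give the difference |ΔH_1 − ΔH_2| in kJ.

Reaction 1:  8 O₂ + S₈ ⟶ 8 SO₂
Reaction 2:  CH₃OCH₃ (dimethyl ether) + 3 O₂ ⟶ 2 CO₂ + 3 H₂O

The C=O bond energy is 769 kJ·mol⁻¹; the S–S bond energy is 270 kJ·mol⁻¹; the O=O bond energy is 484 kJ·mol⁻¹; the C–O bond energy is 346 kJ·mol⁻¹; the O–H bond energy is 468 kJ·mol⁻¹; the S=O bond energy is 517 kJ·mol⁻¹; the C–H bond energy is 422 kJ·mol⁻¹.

Reaction 1, by 1032 kJ

Reaction 1:
  Bonds broken (reactants):
    O=O: 8 × 484 = 3872
    S–S: 8 × 270 = 2160
    Σ(broken) = 6032 kJ
  Bonds formed (products):
    S=O: 16 × 517 = 8272
    Σ(formed) = 8272 kJ
  ΔH_1 = 6032 − 8272 = −2240 kJ
Reaction 2:
  Bonds broken (reactants):
    C–H: 6 × 422 = 2532
    C–O: 2 × 346 = 692
    O=O: 3 × 484 = 1452
    Σ(broken) = 4676 kJ
  Bonds formed (products):
    C=O: 4 × 769 = 3076
    O–H: 6 × 468 = 2808
    Σ(formed) = 5884 kJ
  ΔH_2 = 4676 − 5884 = −1208 kJ
ΔH_1 − ΔH_2 = −1032 kJ, so reaction 1 has the more negative ΔH; |ΔH_1 − ΔH_2| = 1032 kJ.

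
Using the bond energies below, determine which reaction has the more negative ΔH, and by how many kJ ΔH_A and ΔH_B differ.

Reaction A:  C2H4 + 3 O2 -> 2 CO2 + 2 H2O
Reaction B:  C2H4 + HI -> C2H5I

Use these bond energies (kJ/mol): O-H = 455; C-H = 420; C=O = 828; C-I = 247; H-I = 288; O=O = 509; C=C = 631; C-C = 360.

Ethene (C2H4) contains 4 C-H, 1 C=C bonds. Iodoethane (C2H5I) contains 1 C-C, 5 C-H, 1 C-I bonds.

Reaction A:
  Bonds broken (reactants):
    C-H: 4 × 420 = 1680
    C=C: 1 × 631 = 631
    O=O: 3 × 509 = 1527
    Σ(broken) = 3838 kJ
  Bonds formed (products):
    C=O: 4 × 828 = 3312
    O-H: 4 × 455 = 1820
    Σ(formed) = 5132 kJ
  ΔH_A = 3838 − 5132 = −1294 kJ
Reaction B:
  Bonds broken (reactants):
    C-H: 4 × 420 = 1680
    C=C: 1 × 631 = 631
    H-I: 1 × 288 = 288
    Σ(broken) = 2599 kJ
  Bonds formed (products):
    C-C: 1 × 360 = 360
    C-H: 5 × 420 = 2100
    C-I: 1 × 247 = 247
    Σ(formed) = 2707 kJ
  ΔH_B = 2599 − 2707 = −108 kJ
ΔH_A − ΔH_B = −1186 kJ, so reaction A has the more negative ΔH; |ΔH_A − ΔH_B| = 1186 kJ.

Reaction A, by 1186 kJ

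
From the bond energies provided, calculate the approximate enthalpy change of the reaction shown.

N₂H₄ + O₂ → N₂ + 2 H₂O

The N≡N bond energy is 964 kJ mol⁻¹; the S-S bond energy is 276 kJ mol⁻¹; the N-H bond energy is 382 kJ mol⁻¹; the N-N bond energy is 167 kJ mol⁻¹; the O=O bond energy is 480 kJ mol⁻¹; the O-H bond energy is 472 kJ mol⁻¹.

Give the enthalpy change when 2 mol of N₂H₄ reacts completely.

Bonds broken (reactants):
  N-H: 4 × 382 = 1528
  N-N: 1 × 167 = 167
  O=O: 1 × 480 = 480
  Σ(broken) = 2175 kJ
Bonds formed (products):
  N≡N: 1 × 964 = 964
  O-H: 4 × 472 = 1888
  Σ(formed) = 2852 kJ
ΔH = Σ(broken) − Σ(formed) = 2175 − 2852 = −677 kJ
For 2× the reaction as written: 2 × (−677) = −1354 kJ

ΔH = −1354 kJ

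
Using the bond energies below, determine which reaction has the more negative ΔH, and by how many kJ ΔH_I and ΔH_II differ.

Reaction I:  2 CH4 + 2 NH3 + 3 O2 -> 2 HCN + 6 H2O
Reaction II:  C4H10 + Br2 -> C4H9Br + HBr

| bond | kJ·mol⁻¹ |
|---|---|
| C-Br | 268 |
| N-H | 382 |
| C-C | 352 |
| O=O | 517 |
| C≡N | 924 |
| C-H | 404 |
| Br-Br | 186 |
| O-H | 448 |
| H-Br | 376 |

Reaction I:
  Bonds broken (reactants):
    C-H: 8 × 404 = 3232
    N-H: 6 × 382 = 2292
    O=O: 3 × 517 = 1551
    Σ(broken) = 7075 kJ
  Bonds formed (products):
    C≡N: 2 × 924 = 1848
    C-H: 2 × 404 = 808
    O-H: 12 × 448 = 5376
    Σ(formed) = 8032 kJ
  ΔH_I = 7075 − 8032 = −957 kJ
Reaction II:
  Bonds broken (reactants):
    Br-Br: 1 × 186 = 186
    C-C: 3 × 352 = 1056
    C-H: 10 × 404 = 4040
    Σ(broken) = 5282 kJ
  Bonds formed (products):
    C-Br: 1 × 268 = 268
    C-C: 3 × 352 = 1056
    C-H: 9 × 404 = 3636
    H-Br: 1 × 376 = 376
    Σ(formed) = 5336 kJ
  ΔH_II = 5282 − 5336 = −54 kJ
ΔH_I − ΔH_II = −903 kJ, so reaction I has the more negative ΔH; |ΔH_I − ΔH_II| = 903 kJ.

Reaction I, by 903 kJ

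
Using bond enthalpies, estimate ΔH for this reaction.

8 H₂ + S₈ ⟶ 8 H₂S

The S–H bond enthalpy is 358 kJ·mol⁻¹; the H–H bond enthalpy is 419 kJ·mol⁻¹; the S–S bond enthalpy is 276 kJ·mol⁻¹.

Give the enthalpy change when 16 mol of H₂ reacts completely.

ΔH = −336 kJ

Bonds broken (reactants):
  H–H: 8 × 419 = 3352
  S–S: 8 × 276 = 2208
  Σ(broken) = 5560 kJ
Bonds formed (products):
  S–H: 16 × 358 = 5728
  Σ(formed) = 5728 kJ
ΔH = Σ(broken) − Σ(formed) = 5560 − 5728 = −168 kJ
For 2× the reaction as written: 2 × (−168) = −336 kJ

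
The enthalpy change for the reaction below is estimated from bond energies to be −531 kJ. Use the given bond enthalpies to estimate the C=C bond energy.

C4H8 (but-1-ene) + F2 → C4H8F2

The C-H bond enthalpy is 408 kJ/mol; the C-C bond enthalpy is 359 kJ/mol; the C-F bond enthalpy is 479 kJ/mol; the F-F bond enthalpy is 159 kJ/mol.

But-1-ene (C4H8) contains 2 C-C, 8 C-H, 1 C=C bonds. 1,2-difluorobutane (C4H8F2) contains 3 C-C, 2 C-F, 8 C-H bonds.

D(C=C) ≈ 627 kJ/mol

Let D be the C=C bond energy.
Σ(broken) = 2×359 + 8×408 + 1×D + 1×159 = 4141 + D
Σ(formed) = 3×359 + 2×479 + 8×408 = 5299
ΔH = Σ(broken) − Σ(formed) = (4141 + D) − (5299) = −1158 + D
Setting this equal to −531 kJ gives D = 627 kJ/mol.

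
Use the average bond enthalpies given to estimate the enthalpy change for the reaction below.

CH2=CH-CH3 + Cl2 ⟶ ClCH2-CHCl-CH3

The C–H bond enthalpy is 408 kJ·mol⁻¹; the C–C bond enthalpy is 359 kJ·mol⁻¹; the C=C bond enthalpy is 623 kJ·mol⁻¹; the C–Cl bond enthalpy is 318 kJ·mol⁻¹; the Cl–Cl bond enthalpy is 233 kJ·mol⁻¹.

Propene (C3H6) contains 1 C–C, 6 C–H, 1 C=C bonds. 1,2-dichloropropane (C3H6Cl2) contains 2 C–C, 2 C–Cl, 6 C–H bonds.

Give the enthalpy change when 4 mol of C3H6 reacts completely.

Bonds broken (reactants):
  C–C: 1 × 359 = 359
  C–H: 6 × 408 = 2448
  C=C: 1 × 623 = 623
  Cl–Cl: 1 × 233 = 233
  Σ(broken) = 3663 kJ
Bonds formed (products):
  C–C: 2 × 359 = 718
  C–Cl: 2 × 318 = 636
  C–H: 6 × 408 = 2448
  Σ(formed) = 3802 kJ
ΔH = Σ(broken) − Σ(formed) = 3663 − 3802 = −139 kJ
For 4× the reaction as written: 4 × (−139) = −556 kJ

ΔH = −556 kJ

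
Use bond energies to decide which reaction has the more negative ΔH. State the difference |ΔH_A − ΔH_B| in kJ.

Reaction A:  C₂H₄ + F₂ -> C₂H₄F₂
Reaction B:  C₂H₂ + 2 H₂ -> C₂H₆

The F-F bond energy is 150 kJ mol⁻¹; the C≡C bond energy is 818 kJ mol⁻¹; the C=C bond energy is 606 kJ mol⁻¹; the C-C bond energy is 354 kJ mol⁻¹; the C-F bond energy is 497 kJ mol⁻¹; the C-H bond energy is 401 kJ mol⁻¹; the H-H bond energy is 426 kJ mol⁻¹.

Reaction A, by 304 kJ

Reaction A:
  Bonds broken (reactants):
    C-H: 4 × 401 = 1604
    C=C: 1 × 606 = 606
    F-F: 1 × 150 = 150
    Σ(broken) = 2360 kJ
  Bonds formed (products):
    C-C: 1 × 354 = 354
    C-F: 2 × 497 = 994
    C-H: 4 × 401 = 1604
    Σ(formed) = 2952 kJ
  ΔH_A = 2360 − 2952 = −592 kJ
Reaction B:
  Bonds broken (reactants):
    C≡C: 1 × 818 = 818
    C-H: 2 × 401 = 802
    H-H: 2 × 426 = 852
    Σ(broken) = 2472 kJ
  Bonds formed (products):
    C-C: 1 × 354 = 354
    C-H: 6 × 401 = 2406
    Σ(formed) = 2760 kJ
  ΔH_B = 2472 − 2760 = −288 kJ
ΔH_A − ΔH_B = −304 kJ, so reaction A has the more negative ΔH; |ΔH_A − ΔH_B| = 304 kJ.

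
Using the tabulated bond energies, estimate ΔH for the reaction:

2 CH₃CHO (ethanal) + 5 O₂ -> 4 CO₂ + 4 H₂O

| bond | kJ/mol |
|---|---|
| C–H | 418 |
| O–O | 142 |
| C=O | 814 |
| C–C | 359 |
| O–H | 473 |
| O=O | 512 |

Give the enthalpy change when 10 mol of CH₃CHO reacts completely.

ΔH = −10230 kJ

Bonds broken (reactants):
  C–C: 2 × 359 = 718
  C–H: 8 × 418 = 3344
  C=O: 2 × 814 = 1628
  O=O: 5 × 512 = 2560
  Σ(broken) = 8250 kJ
Bonds formed (products):
  C=O: 8 × 814 = 6512
  O–H: 8 × 473 = 3784
  Σ(formed) = 10296 kJ
ΔH = Σ(broken) − Σ(formed) = 8250 − 10296 = −2046 kJ
For 5× the reaction as written: 5 × (−2046) = −10230 kJ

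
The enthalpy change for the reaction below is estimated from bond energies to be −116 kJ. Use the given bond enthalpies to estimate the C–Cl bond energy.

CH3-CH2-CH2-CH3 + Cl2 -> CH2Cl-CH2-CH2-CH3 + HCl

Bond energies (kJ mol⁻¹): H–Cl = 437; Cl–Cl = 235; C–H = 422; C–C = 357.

Let D be the C–Cl bond energy.
Σ(broken) = 3×357 + 10×422 + 1×235 = 5526
Σ(formed) = 3×357 + 1×D + 9×422 + 1×437 = 5306 + D
ΔH = Σ(broken) − Σ(formed) = (5526) − (5306 + D) = +220 − D
Setting this equal to −116 kJ gives D = 336 kJ/mol.

D(C–Cl) ≈ 336 kJ/mol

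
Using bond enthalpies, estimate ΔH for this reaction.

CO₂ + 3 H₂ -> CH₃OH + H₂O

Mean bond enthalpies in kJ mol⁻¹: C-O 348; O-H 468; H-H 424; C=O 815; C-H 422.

Bonds broken (reactants):
  C=O: 2 × 815 = 1630
  H-H: 3 × 424 = 1272
  Σ(broken) = 2902 kJ
Bonds formed (products):
  C-H: 3 × 422 = 1266
  C-O: 1 × 348 = 348
  O-H: 3 × 468 = 1404
  Σ(formed) = 3018 kJ
ΔH = Σ(broken) − Σ(formed) = 2902 − 3018 = −116 kJ

ΔH ≈ −116 kJ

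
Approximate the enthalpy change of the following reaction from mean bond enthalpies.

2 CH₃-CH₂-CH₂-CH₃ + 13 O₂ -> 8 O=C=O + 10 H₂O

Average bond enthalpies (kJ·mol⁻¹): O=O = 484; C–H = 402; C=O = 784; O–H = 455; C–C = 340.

ΔH ≈ −5272 kJ

Bonds broken (reactants):
  C–C: 6 × 340 = 2040
  C–H: 20 × 402 = 8040
  O=O: 13 × 484 = 6292
  Σ(broken) = 16372 kJ
Bonds formed (products):
  C=O: 16 × 784 = 12544
  O–H: 20 × 455 = 9100
  Σ(formed) = 21644 kJ
ΔH = Σ(broken) − Σ(formed) = 16372 − 21644 = −5272 kJ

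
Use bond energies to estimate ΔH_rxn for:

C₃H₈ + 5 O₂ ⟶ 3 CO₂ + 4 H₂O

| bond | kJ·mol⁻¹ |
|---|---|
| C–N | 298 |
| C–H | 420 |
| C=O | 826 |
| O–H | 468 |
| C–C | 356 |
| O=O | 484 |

ΔH ≈ −2208 kJ

Bonds broken (reactants):
  C–C: 2 × 356 = 712
  C–H: 8 × 420 = 3360
  O=O: 5 × 484 = 2420
  Σ(broken) = 6492 kJ
Bonds formed (products):
  C=O: 6 × 826 = 4956
  O–H: 8 × 468 = 3744
  Σ(formed) = 8700 kJ
ΔH = Σ(broken) − Σ(formed) = 6492 − 8700 = −2208 kJ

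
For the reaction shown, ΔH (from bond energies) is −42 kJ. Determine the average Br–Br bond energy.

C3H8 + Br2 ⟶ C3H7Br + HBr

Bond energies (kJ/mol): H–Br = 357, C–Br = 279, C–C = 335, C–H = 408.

D(Br–Br) ≈ 186 kJ/mol

Let D be the Br–Br bond energy.
Σ(broken) = 1×D + 2×335 + 8×408 = 3934 + D
Σ(formed) = 1×279 + 2×335 + 7×408 + 1×357 = 4162
ΔH = Σ(broken) − Σ(formed) = (3934 + D) − (4162) = −228 + D
Setting this equal to −42 kJ gives D = 186 kJ/mol.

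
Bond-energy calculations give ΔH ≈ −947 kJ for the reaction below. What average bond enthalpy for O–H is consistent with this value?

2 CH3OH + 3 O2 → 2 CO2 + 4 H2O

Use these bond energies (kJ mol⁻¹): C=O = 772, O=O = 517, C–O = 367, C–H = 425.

D(O–H) ≈ 449 kJ/mol

Let D be the O–H bond energy.
Σ(broken) = 6×425 + 2×367 + 2×D + 3×517 = 4835 + 2D
Σ(formed) = 4×772 + 8×D = 3088 + 8D
ΔH = Σ(broken) − Σ(formed) = (4835 + 2D) − (3088 + 8D) = +1747 − 6D
Setting this equal to −947 kJ gives 6D = 2694, so D = 449 kJ/mol.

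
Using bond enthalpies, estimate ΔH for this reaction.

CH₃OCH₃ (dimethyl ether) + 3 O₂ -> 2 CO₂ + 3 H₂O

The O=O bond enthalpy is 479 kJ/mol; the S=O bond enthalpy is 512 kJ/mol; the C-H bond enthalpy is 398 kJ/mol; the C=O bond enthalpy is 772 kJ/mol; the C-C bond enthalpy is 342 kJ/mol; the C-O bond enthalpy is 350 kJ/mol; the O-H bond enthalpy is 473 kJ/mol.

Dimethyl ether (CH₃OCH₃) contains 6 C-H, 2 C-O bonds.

ΔH ≈ −1401 kJ

Bonds broken (reactants):
  C-H: 6 × 398 = 2388
  C-O: 2 × 350 = 700
  O=O: 3 × 479 = 1437
  Σ(broken) = 4525 kJ
Bonds formed (products):
  C=O: 4 × 772 = 3088
  O-H: 6 × 473 = 2838
  Σ(formed) = 5926 kJ
ΔH = Σ(broken) − Σ(formed) = 4525 − 5926 = −1401 kJ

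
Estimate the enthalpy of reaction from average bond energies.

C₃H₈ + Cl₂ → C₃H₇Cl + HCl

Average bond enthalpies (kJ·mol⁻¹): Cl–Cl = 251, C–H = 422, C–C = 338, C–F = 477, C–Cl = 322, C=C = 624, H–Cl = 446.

Bonds broken (reactants):
  C–C: 2 × 338 = 676
  C–H: 8 × 422 = 3376
  Cl–Cl: 1 × 251 = 251
  Σ(broken) = 4303 kJ
Bonds formed (products):
  C–C: 2 × 338 = 676
  C–Cl: 1 × 322 = 322
  C–H: 7 × 422 = 2954
  H–Cl: 1 × 446 = 446
  Σ(formed) = 4398 kJ
ΔH = Σ(broken) − Σ(formed) = 4303 − 4398 = −95 kJ

ΔH ≈ −95 kJ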